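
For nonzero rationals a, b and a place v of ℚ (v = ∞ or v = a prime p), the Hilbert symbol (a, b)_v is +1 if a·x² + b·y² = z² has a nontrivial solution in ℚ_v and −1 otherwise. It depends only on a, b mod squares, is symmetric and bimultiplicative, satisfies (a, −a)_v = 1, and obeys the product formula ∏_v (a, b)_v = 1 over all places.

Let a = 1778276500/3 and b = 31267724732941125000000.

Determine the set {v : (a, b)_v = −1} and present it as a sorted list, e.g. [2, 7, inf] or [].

[3, 17]

Mod squares: a ≡ 440895, b ≡ 4845. Check v ∈ {∞, 2, 3, 5, 7, 11, 13, 17, 19}.
v=2: v_2(a)=2, v_2(b)=6; units ≡ 7, 5 (mod 8); ε·ε+αω+βω = 1·0+2·1+6·0 ≡ 0  ⇒  (a,b)_2 = +1.
v=19: a=19^1·(≡17), b=19^3·(≡10) mod 19; (17|19)=+1, (10|19)=-1; (−1)^{1·3·9}·(+1)^3·(-1)^1 = +1.
v=7: a=7^1·(≡5), b=7^0·(≡2) mod 7; (5|7)=-1, (2|7)=+1; (−1)^{1·0·3}·(-1)^0·(+1)^1 = +1.
v=∞: 440895 > 0 and 4845 > 0  ⇒  (a,b)_∞ = +1.
v=17: a=17^1·(≡5), b=17^3·(≡1) mod 17; (5|17)=-1, (1|17)=+1; (−1)^{1·3·8}·(-1)^3·(+1)^1 = -1.
v=11: a=11^2·(≡9), b=11^4·(≡3) mod 11; (9|11)=+1, (3|11)=+1; (−1)^{2·4·5}·(+1)^4·(+1)^2 = +1.
v=3: a=3^-1·(≡1), b=3^1·(≡1) mod 3; (1|3)=+1, (1|3)=+1; (−1)^{-1·1·1}·(+1)^1·(+1)^-1 = -1.
v=13: a=13^1·(≡5), b=13^2·(≡9) mod 13; (5|13)=-1, (9|13)=+1; (−1)^{1·2·6}·(-1)^2·(+1)^1 = +1.
v=5: a=5^3·(≡4), b=5^9·(≡1) mod 5; (4|5)=+1, (1|5)=+1; (−1)^{3·9·2}·(+1)^9·(+1)^3 = +1.
Ram(440895, 4845) = {3, 17}; no ℚ_3-point on the conic.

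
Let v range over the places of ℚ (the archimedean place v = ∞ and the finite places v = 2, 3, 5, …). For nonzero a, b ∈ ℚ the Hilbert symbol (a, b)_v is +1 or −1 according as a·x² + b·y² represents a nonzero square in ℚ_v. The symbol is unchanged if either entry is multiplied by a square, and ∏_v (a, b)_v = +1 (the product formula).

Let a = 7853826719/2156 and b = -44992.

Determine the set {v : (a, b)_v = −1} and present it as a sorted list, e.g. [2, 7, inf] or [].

[37, 43]

Mod squares: a ≡ 298934581, b ≡ -703. Check v ∈ {∞, 2, 7, 11, 17, 19, 29, 31, 37, 43}.
v=2: v_2(a)=-2, v_2(b)=6; units ≡ 5, 1 (mod 8); ε·ε+αω+βω = 0·0+-2·0+6·1 ≡ 0  ⇒  (a,b)_2 = +1.
v=37: a=37^1·(≡25), b=37^1·(≡5) mod 37; (25|37)=+1, (5|37)=-1; (−1)^{1·1·18}·(+1)^1·(-1)^1 = -1.
v=31: a=31^1·(≡19), b=31^0·(≡20) mod 31; (19|31)=+1, (20|31)=+1; (−1)^{1·0·15}·(+1)^0·(+1)^1 = +1.
v=11: a=11^-1·(≡10), b=11^0·(≡9) mod 11; (10|11)=-1, (9|11)=+1; (−1)^{-1·0·5}·(-1)^0·(+1)^-1 = +1.
v=43: a=43^1·(≡34), b=43^0·(≡29) mod 43; (34|43)=-1, (29|43)=-1; (−1)^{1·0·21}·(-1)^0·(-1)^1 = -1.
v=∞: 298934581 > 0 and -703 < 0  ⇒  (a,b)_∞ = +1.
v=17: a=17^2·(≡2), b=17^0·(≡7) mod 17; (2|17)=+1, (7|17)=-1; (−1)^{2·0·8}·(+1)^0·(-1)^2 = +1.
v=29: a=29^1·(≡21), b=29^0·(≡16) mod 29; (21|29)=-1, (16|29)=+1; (−1)^{1·0·14}·(-1)^0·(+1)^1 = +1.
v=19: a=19^1·(≡12), b=19^1·(≡7) mod 19; (12|19)=-1, (7|19)=+1; (−1)^{1·1·9}·(-1)^1·(+1)^1 = +1.
v=7: a=7^-2·(≡2), b=7^0·(≡4) mod 7; (2|7)=+1, (4|7)=+1; (−1)^{-2·0·3}·(+1)^0·(+1)^-2 = +1.
Ram(298934581, -703) = {37, 43}; no ℚ_37-point on the conic.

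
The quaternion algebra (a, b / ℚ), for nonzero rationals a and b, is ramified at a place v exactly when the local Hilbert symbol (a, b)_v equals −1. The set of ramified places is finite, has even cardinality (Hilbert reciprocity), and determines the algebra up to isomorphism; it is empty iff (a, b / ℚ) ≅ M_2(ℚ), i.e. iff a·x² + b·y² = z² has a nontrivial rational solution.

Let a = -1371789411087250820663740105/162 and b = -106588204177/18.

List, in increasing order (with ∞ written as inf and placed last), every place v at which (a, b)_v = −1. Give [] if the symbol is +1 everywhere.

[2, 13, 19, inf]

(a, b) ≡ (-241490, -15314) mod (ℚ^×)²; places V = {2, 3, 5, 7, 13, 19, 31, 41, ∞}.
(a,b)_5: α=1, u≡2; β=0, v≡1 (mod 5); (2|5)=-1, (1|5)=+1; sign (−1)^0·-1^0·+1^1 = +1.
(a,b)_2: α=-1, β=-1; u≡7, v≡7 (mod 8); ε(u)ε(v)=1·1, αω(v)=-1·0, βω(u)=-1·0; sum ≡ 1  ⇒  -1.
(a,b)_31: α=3, u≡23; β=1, v≡5 (mod 31); (23|31)=-1, (5|31)=+1; sign (−1)^1·-1^1·+1^3 = +1.
(a,b)_19: α=3, u≡17; β=1, v≡6 (mod 19); (17|19)=+1, (6|19)=+1; sign (−1)^1·+1^1·+1^3 = -1.
(a,b)_3: α=-4, u≡1; β=-2, v≡1 (mod 3); (1|3)=+1, (1|3)=+1; sign (−1)^0·+1^-2·+1^-4 = +1.
(a,b)_7: α=4, u≡5; β=2, v≡2 (mod 7); (5|7)=-1, (2|7)=+1; sign (−1)^0·-1^2·+1^4 = +1.
(a,b)_41: α=5, u≡19; β=2, v≡4 (mod 41); (19|41)=-1, (4|41)=+1; sign (−1)^0·-1^2·+1^5 = +1.
(a,b)_∞: sgn(-241490)=−, sgn(-15314)=−, so -1.
(a,b)_13: α=6, u≡6; β=3, v≡7 (mod 13); (6|13)=-1, (7|13)=-1; sign (−1)^0·-1^3·-1^6 = -1.
|Ram(-241490, -15314)| = 4, even; anisotropic at {2, 13, 19, ∞}.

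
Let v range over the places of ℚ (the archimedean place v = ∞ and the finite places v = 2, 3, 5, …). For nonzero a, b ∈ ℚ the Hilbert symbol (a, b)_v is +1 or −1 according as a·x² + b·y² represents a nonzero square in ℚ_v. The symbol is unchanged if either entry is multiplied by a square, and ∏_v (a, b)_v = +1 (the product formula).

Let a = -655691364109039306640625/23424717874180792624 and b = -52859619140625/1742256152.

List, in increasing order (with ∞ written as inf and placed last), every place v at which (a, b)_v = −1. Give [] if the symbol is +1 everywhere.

[2, 7, 13, inf]

Mod squares: a ≡ -3003, b ≡ -6006. Check v ∈ {∞, 2, 3, 5, 7, 11, 13, 17, 53}.
v=17: a=17^-4·(≡14), b=17^-2·(≡12) mod 17; (14|17)=-1, (12|17)=-1; (−1)^{-4·-2·8}·(-1)^-2·(-1)^-4 = +1.
v=∞: -3003 < 0 and -6006 < 0  ⇒  (a,b)_∞ = -1.
v=53: a=53^-2·(≡35), b=53^0·(≡46) mod 53; (35|53)=-1, (46|53)=+1; (−1)^{-2·0·26}·(-1)^0·(+1)^-2 = +1.
v=5: a=5^18·(≡3), b=5^12·(≡1) mod 5; (3|5)=-1, (1|5)=+1; (−1)^{18·12·2}·(-1)^12·(+1)^18 = +1.
v=11: a=11^3·(≡2), b=11^1·(≡1) mod 11; (2|11)=-1, (1|11)=+1; (−1)^{3·1·5}·(-1)^1·(+1)^3 = +1.
v=3: a=3^17·(≡1), b=3^9·(≡2) mod 3; (1|3)=+1, (2|3)=-1; (−1)^{17·9·1}·(+1)^9·(-1)^17 = +1.
v=2: v_2(a)=-4, v_2(b)=-3; units ≡ 5, 5 (mod 8); ε·ε+αω+βω = 0·0+-4·1+-3·1 ≡ 1  ⇒  (a,b)_2 = -1.
v=7: a=7^-5·(≡6), b=7^-3·(≡5) mod 7; (6|7)=-1, (5|7)=-1; (−1)^{-5·-3·3}·(-1)^-3·(-1)^-5 = -1.
v=13: a=13^-5·(≡10), b=13^-3·(≡5) mod 13; (10|13)=+1, (5|13)=-1; (−1)^{-5·-3·6}·(+1)^-3·(-1)^-5 = -1.
(-3003, -6006 / ℚ) ramifies at {2, 7, 13, ∞}: a division algebra.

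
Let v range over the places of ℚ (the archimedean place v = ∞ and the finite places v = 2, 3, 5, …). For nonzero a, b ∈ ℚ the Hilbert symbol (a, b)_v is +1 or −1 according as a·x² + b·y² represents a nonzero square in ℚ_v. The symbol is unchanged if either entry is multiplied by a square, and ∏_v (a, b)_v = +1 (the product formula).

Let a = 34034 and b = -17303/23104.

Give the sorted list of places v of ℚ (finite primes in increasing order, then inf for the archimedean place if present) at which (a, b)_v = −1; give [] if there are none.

[11, 17]

Mod squares: a ≡ 34034, b ≡ -143. Check v ∈ {∞, 2, 7, 11, 13, 17, 19}.
v=13: a=13^1·(≡5), b=13^1·(≡7) mod 13; (5|13)=-1, (7|13)=-1; (−1)^{1·1·6}·(-1)^1·(-1)^1 = +1.
v=2: v_2(a)=1, v_2(b)=-6; units ≡ 1, 1 (mod 8); ε·ε+αω+βω = 0·0+1·0+-6·0 ≡ 0  ⇒  (a,b)_2 = +1.
v=11: a=11^1·(≡3), b=11^3·(≡5) mod 11; (3|11)=+1, (5|11)=+1; (−1)^{1·3·5}·(+1)^3·(+1)^1 = -1.
v=∞: 34034 > 0 and -143 < 0  ⇒  (a,b)_∞ = +1.
v=19: a=19^0·(≡5), b=19^-2·(≡9) mod 19; (5|19)=+1, (9|19)=+1; (−1)^{0·-2·9}·(+1)^-2·(+1)^0 = +1.
v=7: a=7^1·(≡4), b=7^0·(≡2) mod 7; (4|7)=+1, (2|7)=+1; (−1)^{1·0·3}·(+1)^0·(+1)^1 = +1.
v=17: a=17^1·(≡13), b=17^0·(≡3) mod 17; (13|17)=+1, (3|17)=-1; (−1)^{1·0·8}·(+1)^0·(-1)^1 = -1.
(34034, -143 / ℚ) ramifies at {11, 17}: a division algebra.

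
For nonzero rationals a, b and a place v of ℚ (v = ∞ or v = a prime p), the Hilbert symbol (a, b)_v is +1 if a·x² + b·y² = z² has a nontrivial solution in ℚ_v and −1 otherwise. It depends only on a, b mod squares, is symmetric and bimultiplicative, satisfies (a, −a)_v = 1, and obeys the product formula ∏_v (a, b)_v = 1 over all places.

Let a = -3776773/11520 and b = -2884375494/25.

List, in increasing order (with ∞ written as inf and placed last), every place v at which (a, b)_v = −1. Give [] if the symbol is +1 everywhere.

Mod squares: a ≡ -65, b ≡ -6006. Check v ∈ {∞, 2, 3, 5, 7, 11, 13}.
v=∞: -65 < 0 and -6006 < 0  ⇒  (a,b)_∞ = -1.
v=7: a=7^4·(≡6), b=7^3·(≡6) mod 7; (6|7)=-1, (6|7)=-1; (−1)^{4·3·3}·(-1)^3·(-1)^4 = -1.
v=3: a=3^-2·(≡1), b=3^5·(≡2) mod 3; (1|3)=+1, (2|3)=-1; (−1)^{-2·5·1}·(+1)^5·(-1)^-2 = +1.
v=13: a=13^1·(≡8), b=13^1·(≡8) mod 13; (8|13)=-1, (8|13)=-1; (−1)^{1·1·6}·(-1)^1·(-1)^1 = +1.
v=2: v_2(a)=-8, v_2(b)=1; units ≡ 7, 5 (mod 8); ε·ε+αω+βω = 1·0+-8·1+1·0 ≡ 0  ⇒  (a,b)_2 = +1.
v=11: a=11^2·(≡9), b=11^3·(≡1) mod 11; (9|11)=+1, (1|11)=+1; (−1)^{2·3·5}·(+1)^3·(+1)^2 = +1.
v=5: a=5^-1·(≡3), b=5^-2·(≡1) mod 5; (3|5)=-1, (1|5)=+1; (−1)^{-1·-2·2}·(-1)^-2·(+1)^-1 = +1.
|Ram(-65, -6006)| = 2, even; anisotropic at {7, ∞}.

[7, inf]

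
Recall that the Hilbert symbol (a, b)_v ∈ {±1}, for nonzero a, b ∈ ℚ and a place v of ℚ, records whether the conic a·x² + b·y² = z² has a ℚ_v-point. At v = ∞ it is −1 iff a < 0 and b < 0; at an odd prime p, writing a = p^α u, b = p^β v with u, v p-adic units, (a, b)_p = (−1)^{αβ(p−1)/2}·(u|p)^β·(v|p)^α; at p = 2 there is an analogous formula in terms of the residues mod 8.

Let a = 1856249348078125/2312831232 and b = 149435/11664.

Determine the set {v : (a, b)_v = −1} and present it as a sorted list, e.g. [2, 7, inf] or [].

Mod squares: a ≡ 2261, b ≡ 1235. Check v ∈ {∞, 2, 3, 5, 7, 11, 13, 17, 19}.
v=5: a=5^6·(≡1), b=5^1·(≡3) mod 5; (1|5)=+1, (3|5)=-1; (−1)^{6·1·2}·(+1)^1·(-1)^6 = +1.
v=2: v_2(a)=-8, v_2(b)=-4; units ≡ 5, 3 (mod 8); ε·ε+αω+βω = 0·1+-8·1+-4·1 ≡ 0  ⇒  (a,b)_2 = +1.
v=17: a=17^-1·(≡7), b=17^0·(≡11) mod 17; (7|17)=-1, (11|17)=-1; (−1)^{-1·0·8}·(-1)^0·(-1)^-1 = -1.
v=7: a=7^1·(≡2), b=7^0·(≡3) mod 7; (2|7)=+1, (3|7)=-1; (−1)^{1·0·3}·(+1)^0·(-1)^1 = -1.
v=13: a=13^2·(≡4), b=13^1·(≡1) mod 13; (4|13)=+1, (1|13)=+1; (−1)^{2·1·6}·(+1)^1·(+1)^2 = +1.
v=∞: 2261 > 0 and 1235 > 0  ⇒  (a,b)_∞ = +1.
v=3: a=3^-12·(≡2), b=3^-6·(≡2) mod 3; (2|3)=-1, (2|3)=-1; (−1)^{-12·-6·1}·(-1)^-6·(-1)^-12 = +1.
v=19: a=19^3·(≡16), b=19^1·(≡10) mod 19; (16|19)=+1, (10|19)=-1; (−1)^{3·1·9}·(+1)^1·(-1)^3 = +1.
v=11: a=11^4·(≡6), b=11^2·(≡9) mod 11; (6|11)=-1, (9|11)=+1; (−1)^{4·2·5}·(-1)^2·(+1)^4 = +1.
Ram(2261, 1235) = {7, 17}; no ℚ_7-point on the conic.

[7, 17]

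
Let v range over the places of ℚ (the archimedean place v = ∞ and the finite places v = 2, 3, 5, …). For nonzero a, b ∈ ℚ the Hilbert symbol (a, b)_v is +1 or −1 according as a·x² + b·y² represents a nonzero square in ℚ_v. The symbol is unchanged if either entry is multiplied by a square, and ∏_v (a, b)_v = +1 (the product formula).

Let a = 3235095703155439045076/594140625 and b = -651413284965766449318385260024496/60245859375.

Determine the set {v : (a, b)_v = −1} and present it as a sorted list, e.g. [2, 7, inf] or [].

[3, 11, 31, 47]

Mod squares: a ≡ 368621, b ≡ -54285. Check v ∈ {∞, 2, 3, 5, 7, 11, 13, 23, 31, 43, 47}.
v=31: a=31^1·(≡28), b=31^2·(≡15) mod 31; (28|31)=+1, (15|31)=-1; (−1)^{1·2·15}·(+1)^2·(-1)^1 = -1.
v=5: a=5^-8·(≡1), b=5^-7·(≡2) mod 5; (1|5)=+1, (2|5)=-1; (−1)^{-8·-7·2}·(+1)^-7·(-1)^-8 = +1.
v=3: a=3^-2·(≡2), b=3^-3·(≡1) mod 3; (2|3)=-1, (1|3)=+1; (−1)^{-2·-3·1}·(-1)^-3·(+1)^-2 = -1.
v=47: a=47^3·(≡20), b=47^5·(≡22) mod 47; (20|47)=-1, (22|47)=-1; (−1)^{3·5·23}·(-1)^5·(-1)^3 = -1.
v=13: a=13^-2·(≡7), b=13^-4·(≡9) mod 13; (7|13)=-1, (9|13)=+1; (−1)^{-2·-4·6}·(-1)^-4·(+1)^-2 = +1.
v=2: v_2(a)=2, v_2(b)=4; units ≡ 5, 3 (mod 8); ε·ε+αω+βω = 0·1+2·1+4·1 ≡ 0  ⇒  (a,b)_2 = +1.
v=∞: 368621 > 0 and -54285 < 0  ⇒  (a,b)_∞ = +1.
v=11: a=11^3·(≡1), b=11^5·(≡9) mod 11; (1|11)=+1, (9|11)=+1; (−1)^{3·5·5}·(+1)^5·(+1)^3 = -1.
v=23: a=23^1·(≡14), b=23^2·(≡16) mod 23; (14|23)=-1, (16|23)=+1; (−1)^{1·2·11}·(-1)^2·(+1)^1 = +1.
v=43: a=43^4·(≡14), b=43^6·(≡6) mod 43; (14|43)=+1, (6|43)=+1; (−1)^{4·6·21}·(+1)^6·(+1)^4 = +1.
v=7: a=7^4·(≡4), b=7^3·(≡1) mod 7; (4|7)=+1, (1|7)=+1; (−1)^{4·3·3}·(+1)^3·(+1)^4 = +1.
|Ram(368621, -54285)| = 4, even; anisotropic at {3, 11, 31, 47}.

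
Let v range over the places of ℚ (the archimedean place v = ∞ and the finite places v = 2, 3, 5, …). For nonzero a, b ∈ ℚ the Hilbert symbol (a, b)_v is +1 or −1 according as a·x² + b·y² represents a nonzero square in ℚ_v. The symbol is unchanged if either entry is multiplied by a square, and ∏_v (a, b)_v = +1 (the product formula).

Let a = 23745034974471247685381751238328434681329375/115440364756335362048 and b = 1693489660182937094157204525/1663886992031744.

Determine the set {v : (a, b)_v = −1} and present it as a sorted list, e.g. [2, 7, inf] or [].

(a, b) ≡ (494, 29807041) mod (ℚ^×)²; places V = {2, 3, 5, 7, 11, 13, 17, 19, 29, 41, 43, 53, 59, ∞}.
(a,b)_7: α=14, u≡2; β=8, v≡5 (mod 7); (2|7)=+1, (5|7)=-1; sign (−1)^0·+1^8·-1^14 = +1.
(a,b)_∞: sgn(494)=+, sgn(29807041)=+, so +1.
(a,b)_5: α=4, u≡4; β=2, v≡4 (mod 5); (4|5)=+1, (4|5)=+1; sign (−1)^0·+1^2·+1^4 = +1.
(a,b)_53: α=2, u≡28; β=1, v≡30 (mod 53); (28|53)=+1, (30|53)=-1; sign (−1)^0·+1^1·-1^2 = +1.
(a,b)_59: α=-6, u≡5; β=-4, v≡16 (mod 59); (5|59)=+1, (16|59)=+1; sign (−1)^0·+1^-4·+1^-6 = +1.
(a,b)_41: α=2, u≡25; β=1, v≡38 (mod 41); (25|41)=+1, (38|41)=-1; sign (−1)^0·+1^1·-1^2 = +1.
(a,b)_13: α=9, u≡3; β=6, v≡9 (mod 13); (3|13)=+1, (9|13)=+1; sign (−1)^0·+1^6·+1^9 = +1.
(a,b)_3: α=6, u≡2; β=8, v≡1 (mod 3); (2|3)=-1, (1|3)=+1; sign (−1)^0·-1^8·+1^6 = +1.
(a,b)_2: α=-15, β=-14; u≡7, v≡1 (mod 8); ε(u)ε(v)=1·0, αω(v)=-15·0, βω(u)=-14·0; sum ≡ 0  ⇒  +1.
(a,b)_17: α=-4, u≡16; β=-2, v≡11 (mod 17); (16|17)=+1, (11|17)=-1; sign (−1)^0·+1^-2·-1^-4 = +1.
(a,b)_29: α=0, u≡6; β=-1, v≡10 (mod 29); (6|29)=+1, (10|29)=-1; sign (−1)^0·+1^-1·-1^0 = +1.
(a,b)_19: α=3, u≡9; β=2, v≡3 (mod 19); (9|19)=+1, (3|19)=-1; sign (−1)^0·+1^2·-1^3 = -1.
(a,b)_43: α=2, u≡17; β=1, v≡34 (mod 43); (17|43)=+1, (34|43)=-1; sign (−1)^0·+1^1·-1^2 = +1.
(a,b)_11: α=2, u≡10; β=1, v≡7 (mod 11); (10|11)=-1, (7|11)=-1; sign (−1)^0·-1^1·-1^2 = -1.
Ram(494, 29807041) = {11, 19}; no ℚ_11-point on the conic.

[11, 19]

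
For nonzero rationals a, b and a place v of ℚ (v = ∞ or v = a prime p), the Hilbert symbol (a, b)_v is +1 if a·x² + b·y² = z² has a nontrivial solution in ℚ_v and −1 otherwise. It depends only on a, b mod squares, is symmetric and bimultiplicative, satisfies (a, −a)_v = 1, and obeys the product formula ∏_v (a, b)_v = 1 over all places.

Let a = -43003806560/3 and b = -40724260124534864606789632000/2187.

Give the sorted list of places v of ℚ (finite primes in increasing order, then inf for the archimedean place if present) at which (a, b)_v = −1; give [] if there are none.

(a, b) ≡ (-125970, -64515) mod (ℚ^×)²; places V = {2, 3, 5, 11, 13, 17, 19, 23, ∞}.
(a,b)_∞: sgn(-125970)=−, sgn(-64515)=−, so -1.
(a,b)_5: α=1, u≡1; β=3, v≡2 (mod 5); (1|5)=+1, (2|5)=-1; sign (−1)^0·+1^3·-1^1 = -1.
(a,b)_13: α=1, u≡5; β=2, v≡12 (mod 13); (5|13)=-1, (12|13)=+1; sign (−1)^0·-1^2·+1^1 = +1.
(a,b)_11: α=2, u≡6; β=5, v≡9 (mod 11); (6|11)=-1, (9|11)=+1; sign (−1)^0·-1^5·+1^2 = -1.
(a,b)_23: α=2, u≡3; β=5, v≡1 (mod 23); (3|23)=+1, (1|23)=+1; sign (−1)^0·+1^5·+1^2 = +1.
(a,b)_17: α=1, u≡1; β=3, v≡8 (mod 17); (1|17)=+1, (8|17)=+1; sign (−1)^0·+1^3·+1^1 = +1.
(a,b)_2: α=5, β=20; u≡7, v≡5 (mod 8); ε(u)ε(v)=1·0, αω(v)=5·1, βω(u)=20·0; sum ≡ 1  ⇒  -1.
(a,b)_3: α=-1, u≡1; β=-7, v≡2 (mod 3); (1|3)=+1, (2|3)=-1; sign (−1)^1·+1^-7·-1^-1 = +1.
(a,b)_19: α=1, u≡7; β=2, v≡7 (mod 19); (7|19)=+1, (7|19)=+1; sign (−1)^0·+1^2·+1^1 = +1.
Ram(-125970, -64515) = {2, 5, 11, ∞}; no ℚ_2-point on the conic.

[2, 5, 11, inf]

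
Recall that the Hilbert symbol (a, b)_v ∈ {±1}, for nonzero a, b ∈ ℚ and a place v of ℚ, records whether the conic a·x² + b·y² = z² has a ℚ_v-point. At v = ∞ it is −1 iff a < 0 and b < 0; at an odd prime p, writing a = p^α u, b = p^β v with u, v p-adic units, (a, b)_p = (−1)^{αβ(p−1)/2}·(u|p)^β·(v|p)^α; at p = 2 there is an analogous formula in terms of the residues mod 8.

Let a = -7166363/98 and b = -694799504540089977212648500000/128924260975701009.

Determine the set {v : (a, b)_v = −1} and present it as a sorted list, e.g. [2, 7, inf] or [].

(a, b) ≡ (-27094, -1426) mod (ℚ^×)²; places V = {2, 3, 5, 7, 13, 17, 19, 23, 31, 37, 41, ∞}.
(a,b)_∞: sgn(-27094)=−, sgn(-1426)=−, so -1.
(a,b)_13: α=0, u≡8; β=-2, v≡9 (mod 13); (8|13)=-1, (9|13)=+1; sign (−1)^0·-1^-2·+1^0 = +1.
(a,b)_31: α=1, u≡5; β=1, v≡7 (mod 31); (5|31)=+1, (7|31)=+1; sign (−1)^1·+1^1·+1^1 = -1.
(a,b)_3: α=0, u≡2; β=-4, v≡2 (mod 3); (2|3)=-1, (2|3)=-1; sign (−1)^0·-1^-4·-1^0 = +1.
(a,b)_19: α=1, u≡10; β=6, v≡14 (mod 19); (10|19)=-1, (14|19)=-1; sign (−1)^0·-1^6·-1^1 = -1.
(a,b)_37: α=0, u≡27; β=-2, v≡19 (mod 37); (27|37)=+1, (19|37)=-1; sign (−1)^0·+1^-2·-1^0 = +1.
(a,b)_41: α=0, u≡35; β=-2, v≡25 (mod 41); (35|41)=-1, (25|41)=+1; sign (−1)^0·-1^-2·+1^0 = +1.
(a,b)_2: α=-1, β=5; u≡5, v≡7 (mod 8); ε(u)ε(v)=0·1, αω(v)=-1·0, βω(u)=5·1; sum ≡ 1  ⇒  -1.
(a,b)_5: α=0, u≡4; β=6, v≡4 (mod 5); (4|5)=+1, (4|5)=+1; sign (−1)^0·+1^6·+1^0 = +1.
(a,b)_17: α=0, u≡16; β=-4, v≡13 (mod 17); (16|17)=+1, (13|17)=+1; sign (−1)^0·+1^-4·+1^0 = +1.
(a,b)_7: α=-2, u≡3; β=-2, v≡1 (mod 7); (3|7)=-1, (1|7)=+1; sign (−1)^0·-1^-2·+1^-2 = +1.
(a,b)_23: α=3, u≡13; β=11, v≡11 (mod 23); (13|23)=+1, (11|23)=-1; sign (−1)^1·+1^11·-1^3 = +1.
|Ram(-27094, -1426)| = 4, even; anisotropic at {2, 19, 31, ∞}.

[2, 19, 31, inf]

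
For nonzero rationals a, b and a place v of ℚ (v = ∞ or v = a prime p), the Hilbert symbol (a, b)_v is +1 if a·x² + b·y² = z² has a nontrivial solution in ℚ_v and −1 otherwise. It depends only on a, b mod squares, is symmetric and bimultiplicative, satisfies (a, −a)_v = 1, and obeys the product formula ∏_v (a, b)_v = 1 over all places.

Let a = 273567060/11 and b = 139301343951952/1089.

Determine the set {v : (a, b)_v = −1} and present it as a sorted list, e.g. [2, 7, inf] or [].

[5, 11]

Mod squares: a ≡ 935, b ≡ 13. Check v ∈ {∞, 2, 3, 5, 7, 11, 13, 17, 23}.
v=23: a=23^2·(≡7), b=23^4·(≡16) mod 23; (7|23)=-1, (16|23)=+1; (−1)^{2·4·11}·(-1)^4·(+1)^2 = +1.
v=∞: 935 > 0 and 13 > 0  ⇒  (a,b)_∞ = +1.
v=5: a=5^1·(≡2), b=5^0·(≡3) mod 5; (2|5)=-1, (3|5)=-1; (−1)^{1·0·2}·(-1)^0·(-1)^1 = -1.
v=3: a=3^2·(≡2), b=3^-2·(≡1) mod 3; (2|3)=-1, (1|3)=+1; (−1)^{2·-2·1}·(-1)^-2·(+1)^2 = +1.
v=13: a=13^2·(≡10), b=13^3·(≡1) mod 13; (10|13)=+1, (1|13)=+1; (−1)^{2·3·6}·(+1)^3·(+1)^2 = +1.
v=11: a=11^-1·(≡8), b=11^-2·(≡8) mod 11; (8|11)=-1, (8|11)=-1; (−1)^{-1·-2·5}·(-1)^-2·(-1)^-1 = -1.
v=2: v_2(a)=2, v_2(b)=4; units ≡ 7, 5 (mod 8); ε·ε+αω+βω = 1·0+2·1+4·0 ≡ 0  ⇒  (a,b)_2 = +1.
v=17: a=17^1·(≡9), b=17^2·(≡15) mod 17; (9|17)=+1, (15|17)=+1; (−1)^{1·2·8}·(+1)^2·(+1)^1 = +1.
v=7: a=7^0·(≡1), b=7^2·(≡5) mod 7; (1|7)=+1, (5|7)=-1; (−1)^{0·2·3}·(+1)^2·(-1)^0 = +1.
Ram(935, 13) = {5, 11}; no ℚ_5-point on the conic.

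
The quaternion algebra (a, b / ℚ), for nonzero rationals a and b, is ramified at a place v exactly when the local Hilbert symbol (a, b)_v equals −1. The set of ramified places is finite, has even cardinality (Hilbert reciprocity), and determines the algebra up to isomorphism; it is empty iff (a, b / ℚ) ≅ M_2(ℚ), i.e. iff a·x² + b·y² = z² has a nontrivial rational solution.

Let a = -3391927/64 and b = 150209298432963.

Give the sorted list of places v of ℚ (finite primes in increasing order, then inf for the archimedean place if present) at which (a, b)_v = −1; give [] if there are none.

[11, 29, 31, 43]

Mod squares: a ≡ -69223, b ≡ 43. Check v ∈ {∞, 2, 3, 7, 11, 29, 31, 43}.
v=29: a=29^1·(≡28), b=29^2·(≡12) mod 29; (28|29)=+1, (12|29)=-1; (−1)^{1·2·14}·(+1)^2·(-1)^1 = -1.
v=3: a=3^0·(≡2), b=3^6·(≡1) mod 3; (2|3)=-1, (1|3)=+1; (−1)^{0·6·1}·(-1)^6·(+1)^0 = +1.
v=∞: -69223 < 0 and 43 > 0  ⇒  (a,b)_∞ = +1.
v=43: a=43^0·(≡2), b=43^1·(≡31) mod 43; (2|43)=-1, (31|43)=+1; (−1)^{0·1·21}·(-1)^1·(+1)^0 = -1.
v=7: a=7^3·(≡2), b=7^2·(≡4) mod 7; (2|7)=+1, (4|7)=+1; (−1)^{3·2·3}·(+1)^2·(+1)^3 = +1.
v=11: a=11^1·(≡8), b=11^2·(≡8) mod 11; (8|11)=-1, (8|11)=-1; (−1)^{1·2·5}·(-1)^2·(-1)^1 = -1.
v=2: v_2(a)=-6, v_2(b)=0; units ≡ 1, 3 (mod 8); ε·ε+αω+βω = 0·1+-6·1+0·0 ≡ 0  ⇒  (a,b)_2 = +1.
v=31: a=31^1·(≡22), b=31^2·(≡6) mod 31; (22|31)=-1, (6|31)=-1; (−1)^{1·2·15}·(-1)^2·(-1)^1 = -1.
(-69223, 43 / ℚ) ramifies at {11, 29, 31, 43}: a division algebra.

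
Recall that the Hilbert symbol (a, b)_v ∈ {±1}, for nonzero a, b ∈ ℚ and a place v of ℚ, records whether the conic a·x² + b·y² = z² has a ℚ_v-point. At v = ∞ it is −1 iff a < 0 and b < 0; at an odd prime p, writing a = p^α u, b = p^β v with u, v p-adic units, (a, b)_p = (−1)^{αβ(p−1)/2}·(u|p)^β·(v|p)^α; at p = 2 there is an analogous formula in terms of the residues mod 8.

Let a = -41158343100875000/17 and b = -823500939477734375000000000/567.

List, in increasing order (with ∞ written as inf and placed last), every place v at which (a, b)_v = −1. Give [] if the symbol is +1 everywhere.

Mod squares: a ≡ -114478, b ≡ -182592410. Check v ∈ {∞, 2, 3, 5, 7, 11, 13, 17, 29, 31, 37}.
v=∞: -114478 < 0 and -182592410 < 0  ⇒  (a,b)_∞ = -1.
v=11: a=11^2·(≡6), b=11^1·(≡3) mod 11; (6|11)=-1, (3|11)=+1; (−1)^{2·1·5}·(-1)^1·(+1)^2 = -1.
v=5: a=5^6·(≡2), b=5^17·(≡2) mod 5; (2|5)=-1, (2|5)=-1; (−1)^{6·17·2}·(-1)^17·(-1)^6 = -1.
v=13: a=13^1·(≡7), b=13^1·(≡11) mod 13; (7|13)=-1, (11|13)=-1; (−1)^{1·1·6}·(-1)^1·(-1)^1 = +1.
v=29: a=29^2·(≡21), b=29^3·(≡28) mod 29; (21|29)=-1, (28|29)=+1; (−1)^{2·3·14}·(-1)^3·(+1)^2 = -1.
v=7: a=7^1·(≡5), b=7^-1·(≡1) mod 7; (5|7)=-1, (1|7)=+1; (−1)^{1·-1·3}·(-1)^-1·(+1)^1 = +1.
v=17: a=17^-1·(≡8), b=17^1·(≡3) mod 17; (8|17)=+1, (3|17)=-1; (−1)^{-1·1·8}·(+1)^1·(-1)^-1 = -1.
v=31: a=31^2·(≡7), b=31^2·(≡9) mod 31; (7|31)=+1, (9|31)=+1; (−1)^{2·2·15}·(+1)^2·(+1)^2 = +1.
v=3: a=3^0·(≡2), b=3^-4·(≡1) mod 3; (2|3)=-1, (1|3)=+1; (−1)^{0·-4·1}·(-1)^-4·(+1)^0 = +1.
v=2: v_2(a)=3, v_2(b)=9; units ≡ 1, 3 (mod 8); ε·ε+αω+βω = 0·1+3·1+9·0 ≡ 1  ⇒  (a,b)_2 = -1.
v=37: a=37^1·(≡6), b=37^1·(≡23) mod 37; (6|37)=-1, (23|37)=-1; (−1)^{1·1·18}·(-1)^1·(-1)^1 = +1.
Ram(-114478, -182592410) = {2, 5, 11, 17, 29, ∞}; no ℚ_2-point on the conic.

[2, 5, 11, 17, 29, inf]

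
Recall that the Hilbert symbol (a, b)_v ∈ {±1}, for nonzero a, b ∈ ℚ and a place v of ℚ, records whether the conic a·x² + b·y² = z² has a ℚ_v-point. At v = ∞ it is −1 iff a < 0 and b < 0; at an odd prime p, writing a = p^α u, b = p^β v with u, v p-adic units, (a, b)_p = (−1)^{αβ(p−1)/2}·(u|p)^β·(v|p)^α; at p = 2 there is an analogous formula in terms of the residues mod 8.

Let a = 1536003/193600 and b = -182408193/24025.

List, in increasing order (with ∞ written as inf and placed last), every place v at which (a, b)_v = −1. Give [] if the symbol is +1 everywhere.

Mod squares: a ≡ 43, b ≡ -473. Check v ∈ {∞, 2, 3, 5, 7, 11, 23, 31, 43}.
v=2: v_2(a)=-6, v_2(b)=0; units ≡ 3, 7 (mod 8); ε·ε+αω+βω = 1·1+-6·0+0·1 ≡ 1  ⇒  (a,b)_2 = -1.
v=5: a=5^-2·(≡2), b=5^-2·(≡2) mod 5; (2|5)=-1, (2|5)=-1; (−1)^{-2·-2·2}·(-1)^-2·(-1)^-2 = +1.
v=31: a=31^0·(≡3), b=31^-2·(≡22) mod 31; (3|31)=-1, (22|31)=-1; (−1)^{0·-2·15}·(-1)^-2·(-1)^0 = +1.
v=7: a=7^2·(≡1), b=7^0·(≡5) mod 7; (1|7)=+1, (5|7)=-1; (−1)^{2·0·3}·(+1)^0·(-1)^2 = +1.
v=11: a=11^-2·(≡8), b=11^1·(≡3) mod 11; (8|11)=-1, (3|11)=+1; (−1)^{-2·1·5}·(-1)^1·(+1)^-2 = -1.
v=∞: 43 > 0 and -473 < 0  ⇒  (a,b)_∞ = +1.
v=3: a=3^6·(≡1), b=3^6·(≡1) mod 3; (1|3)=+1, (1|3)=+1; (−1)^{6·6·1}·(+1)^6·(+1)^6 = +1.
v=23: a=23^0·(≡7), b=23^2·(≡7) mod 23; (7|23)=-1, (7|23)=-1; (−1)^{0·2·11}·(-1)^2·(-1)^0 = +1.
v=43: a=43^1·(≡36), b=43^1·(≡12) mod 43; (36|43)=+1, (12|43)=-1; (−1)^{1·1·21}·(+1)^1·(-1)^1 = +1.
(43, -473 / ℚ) ramifies at {2, 11}: a division algebra.

[2, 11]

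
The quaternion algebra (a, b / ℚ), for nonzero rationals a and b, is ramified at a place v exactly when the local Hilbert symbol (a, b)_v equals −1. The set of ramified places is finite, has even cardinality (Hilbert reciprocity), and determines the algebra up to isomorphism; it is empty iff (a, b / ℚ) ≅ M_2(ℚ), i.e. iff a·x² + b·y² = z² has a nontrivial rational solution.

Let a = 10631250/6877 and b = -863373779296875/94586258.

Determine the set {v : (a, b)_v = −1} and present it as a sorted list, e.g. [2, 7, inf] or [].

(a, b) ≡ (2730, -22) mod (ℚ^×)²; places V = {2, 3, 5, 7, 11, 13, 23, ∞}.
(a,b)_2: α=1, β=-1; u≡5, v≡5 (mod 8); ε(u)ε(v)=0·0, αω(v)=1·1, βω(u)=-1·1; sum ≡ 0  ⇒  +1.
(a,b)_7: α=1, u≡3; β=2, v≡5 (mod 7); (3|7)=-1, (5|7)=-1; sign (−1)^0·-1^2·-1^1 = -1.
(a,b)_3: α=5, u≡1; β=8, v≡2 (mod 3); (1|3)=+1, (2|3)=-1; sign (−1)^0·+1^8·-1^5 = -1.
(a,b)_11: α=0, u≡7; β=1, v≡3 (mod 11); (7|11)=-1, (3|11)=+1; sign (−1)^0·-1^1·+1^0 = -1.
(a,b)_5: α=5, u≡1; β=12, v≡2 (mod 5); (1|5)=+1, (2|5)=-1; sign (−1)^0·+1^12·-1^5 = -1.
(a,b)_23: α=-2, u≡4; β=-4, v≡13 (mod 23); (4|23)=+1, (13|23)=+1; sign (−1)^0·+1^-4·+1^-2 = +1.
(a,b)_∞: sgn(2730)=+, sgn(-22)=−, so +1.
(a,b)_13: α=-1, u≡5; β=-2, v≡4 (mod 13); (5|13)=-1, (4|13)=+1; sign (−1)^0·-1^-2·+1^-1 = +1.
Ram(2730, -22) = {3, 5, 7, 11}; no ℚ_3-point on the conic.

[3, 5, 7, 11]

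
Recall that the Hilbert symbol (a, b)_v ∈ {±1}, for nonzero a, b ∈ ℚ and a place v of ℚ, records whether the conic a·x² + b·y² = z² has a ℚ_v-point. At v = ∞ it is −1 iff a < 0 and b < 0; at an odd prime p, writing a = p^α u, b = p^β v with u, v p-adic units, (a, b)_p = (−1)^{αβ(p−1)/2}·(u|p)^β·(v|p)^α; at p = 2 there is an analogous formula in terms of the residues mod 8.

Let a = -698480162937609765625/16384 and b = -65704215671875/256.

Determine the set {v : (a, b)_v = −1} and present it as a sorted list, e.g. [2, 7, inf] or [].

(a, b) ≡ (-9889, -43) mod (ℚ^×)²; places V = {2, 5, 11, 29, 31, 43, ∞}.
(a,b)_5: α=8, u≡1; β=6, v≡2 (mod 5); (1|5)=+1, (2|5)=-1; sign (−1)^0·+1^6·-1^8 = +1.
(a,b)_2: α=-14, β=-8; u≡7, v≡5 (mod 8); ε(u)ε(v)=1·0, αω(v)=-14·1, βω(u)=-8·0; sum ≡ 0  ⇒  +1.
(a,b)_∞: sgn(-9889)=−, sgn(-43)=−, so -1.
(a,b)_11: α=3, u≡4; β=2, v≡4 (mod 11); (4|11)=+1, (4|11)=+1; sign (−1)^0·+1^2·+1^3 = +1.
(a,b)_31: α=3, u≡27; β=2, v≡18 (mod 31); (27|31)=-1, (18|31)=+1; sign (−1)^0·-1^2·+1^3 = +1.
(a,b)_29: α=3, u≡1; β=2, v≡12 (mod 29); (1|29)=+1, (12|29)=-1; sign (−1)^0·+1^2·-1^3 = -1.
(a,b)_43: α=2, u≡13; β=1, v≡8 (mod 43); (13|43)=+1, (8|43)=-1; sign (−1)^0·+1^1·-1^2 = +1.
(-9889, -43 / ℚ) ramifies at {29, ∞}: a division algebra.

[29, inf]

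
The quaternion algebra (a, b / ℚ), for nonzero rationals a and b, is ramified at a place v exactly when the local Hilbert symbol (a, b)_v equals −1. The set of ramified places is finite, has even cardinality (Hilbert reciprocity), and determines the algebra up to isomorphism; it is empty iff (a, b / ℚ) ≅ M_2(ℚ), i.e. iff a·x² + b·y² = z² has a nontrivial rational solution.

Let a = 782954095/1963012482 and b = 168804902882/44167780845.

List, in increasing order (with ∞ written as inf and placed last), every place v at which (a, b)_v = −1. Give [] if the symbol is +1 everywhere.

Mod squares: a ≡ 110, b ≡ 10. Check v ∈ {∞, 2, 3, 5, 7, 11, 59}.
v=5: a=5^1·(≡2), b=5^-1·(≡3) mod 5; (2|5)=-1, (3|5)=-1; (−1)^{1·-1·2}·(-1)^-1·(-1)^1 = +1.
v=59: a=59^-4·(≡26), b=59^-4·(≡37) mod 59; (26|59)=+1, (37|59)=-1; (−1)^{-4·-4·29}·(+1)^-4·(-1)^-4 = +1.
v=∞: 110 > 0 and 10 > 0  ⇒  (a,b)_∞ = +1.
v=3: a=3^-4·(≡2), b=3^-6·(≡1) mod 3; (2|3)=-1, (1|3)=+1; (−1)^{-4·-6·1}·(-1)^-6·(+1)^-4 = +1.
v=2: v_2(a)=-1, v_2(b)=1; units ≡ 7, 5 (mod 8); ε·ε+αω+βω = 1·0+-1·1+1·0 ≡ 1  ⇒  (a,b)_2 = -1.
v=11: a=11^3·(≡10), b=11^4·(≡7) mod 11; (10|11)=-1, (7|11)=-1; (−1)^{3·4·5}·(-1)^4·(-1)^3 = -1.
v=7: a=7^6·(≡3), b=7^8·(≡6) mod 7; (3|7)=-1, (6|7)=-1; (−1)^{6·8·3}·(-1)^8·(-1)^6 = +1.
Ram(110, 10) = {2, 11}; no ℚ_2-point on the conic.

[2, 11]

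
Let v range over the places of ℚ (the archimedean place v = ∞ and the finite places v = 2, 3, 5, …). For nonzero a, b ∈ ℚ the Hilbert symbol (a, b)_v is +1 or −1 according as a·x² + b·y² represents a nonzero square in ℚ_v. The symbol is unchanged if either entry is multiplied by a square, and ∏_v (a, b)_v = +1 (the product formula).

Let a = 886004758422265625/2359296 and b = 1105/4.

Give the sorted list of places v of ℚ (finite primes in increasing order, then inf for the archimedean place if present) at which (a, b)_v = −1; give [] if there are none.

[13, 37]

Mod squares: a ≡ 383801, b ≡ 1105. Check v ∈ {∞, 2, 3, 5, 11, 13, 17, 23, 37, 41}.
v=37: a=37^1·(≡32), b=37^0·(≡8) mod 37; (32|37)=-1, (8|37)=-1; (−1)^{1·0·18}·(-1)^0·(-1)^1 = -1.
v=11: a=11^3·(≡8), b=11^0·(≡4) mod 11; (8|11)=-1, (4|11)=+1; (−1)^{3·0·5}·(-1)^0·(+1)^3 = +1.
v=2: v_2(a)=-18, v_2(b)=-2; units ≡ 1, 1 (mod 8); ε·ε+αω+βω = 0·0+-18·0+-2·0 ≡ 0  ⇒  (a,b)_2 = +1.
v=∞: 383801 > 0 and 1105 > 0  ⇒  (a,b)_∞ = +1.
v=23: a=23^1·(≡12), b=23^0·(≡6) mod 23; (12|23)=+1, (6|23)=+1; (−1)^{1·0·11}·(+1)^0·(+1)^1 = +1.
v=17: a=17^2·(≡9), b=17^1·(≡12) mod 17; (9|17)=+1, (12|17)=-1; (−1)^{2·1·8}·(+1)^1·(-1)^2 = +1.
v=41: a=41^1·(≡11), b=41^0·(≡20) mod 41; (11|41)=-1, (20|41)=+1; (−1)^{1·0·20}·(-1)^0·(+1)^1 = +1.
v=3: a=3^-2·(≡2), b=3^0·(≡1) mod 3; (2|3)=-1, (1|3)=+1; (−1)^{-2·0·1}·(-1)^0·(+1)^-2 = +1.
v=13: a=13^2·(≡6), b=13^1·(≡5) mod 13; (6|13)=-1, (5|13)=-1; (−1)^{2·1·6}·(-1)^1·(-1)^2 = -1.
v=5: a=5^8·(≡1), b=5^1·(≡4) mod 5; (1|5)=+1, (4|5)=+1; (−1)^{8·1·2}·(+1)^1·(+1)^8 = +1.
(383801, 1105 / ℚ) ramifies at {13, 37}: a division algebra.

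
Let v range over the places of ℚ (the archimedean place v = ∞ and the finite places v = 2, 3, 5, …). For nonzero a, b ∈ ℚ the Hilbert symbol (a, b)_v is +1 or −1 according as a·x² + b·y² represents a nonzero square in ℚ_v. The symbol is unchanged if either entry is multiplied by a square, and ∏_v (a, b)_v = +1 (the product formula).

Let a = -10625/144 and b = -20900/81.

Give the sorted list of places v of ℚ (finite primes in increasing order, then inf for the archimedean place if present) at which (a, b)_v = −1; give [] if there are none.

(a, b) ≡ (-17, -209) mod (ℚ^×)²; places V = {2, 3, 5, 11, 17, 19, ∞}.
(a,b)_3: α=-2, u≡1; β=-4, v≡1 (mod 3); (1|3)=+1, (1|3)=+1; sign (−1)^0·+1^-4·+1^-2 = +1.
(a,b)_19: α=0, u≡10; β=1, v≡8 (mod 19); (10|19)=-1, (8|19)=-1; sign (−1)^0·-1^1·-1^0 = -1.
(a,b)_17: α=1, u≡9; β=0, v≡6 (mod 17); (9|17)=+1, (6|17)=-1; sign (−1)^0·+1^0·-1^1 = -1.
(a,b)_∞: sgn(-17)=−, sgn(-209)=−, so -1.
(a,b)_2: α=-4, β=2; u≡7, v≡7 (mod 8); ε(u)ε(v)=1·1, αω(v)=-4·0, βω(u)=2·0; sum ≡ 1  ⇒  -1.
(a,b)_11: α=0, u≡1; β=1, v≡9 (mod 11); (1|11)=+1, (9|11)=+1; sign (−1)^0·+1^1·+1^0 = +1.
(a,b)_5: α=4, u≡2; β=2, v≡4 (mod 5); (2|5)=-1, (4|5)=+1; sign (−1)^0·-1^2·+1^4 = +1.
(-17, -209 / ℚ) ramifies at {2, 17, 19, ∞}: a division algebra.

[2, 17, 19, inf]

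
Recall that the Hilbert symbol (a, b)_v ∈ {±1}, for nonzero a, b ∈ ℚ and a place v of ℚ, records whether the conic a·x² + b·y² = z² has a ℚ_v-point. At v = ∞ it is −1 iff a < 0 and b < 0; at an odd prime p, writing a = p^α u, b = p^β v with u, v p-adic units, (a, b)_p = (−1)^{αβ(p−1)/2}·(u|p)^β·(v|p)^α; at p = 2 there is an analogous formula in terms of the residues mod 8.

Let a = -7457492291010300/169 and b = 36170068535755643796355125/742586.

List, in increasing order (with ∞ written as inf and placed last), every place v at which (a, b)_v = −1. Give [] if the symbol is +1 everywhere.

[5, 13, 41, 47]

Mod squares: a ≡ -47, b ≡ 5330. Check v ∈ {∞, 2, 3, 5, 7, 11, 13, 19, 41, 43, 47}.
v=∞: -47 < 0 and 5330 > 0  ⇒  (a,b)_∞ = +1.
v=13: a=13^-2·(≡7), b=13^-5·(≡6) mod 13; (7|13)=-1, (6|13)=-1; (−1)^{-2·-5·6}·(-1)^-5·(-1)^-2 = -1.
v=47: a=47^1·(≡10), b=47^2·(≡23) mod 47; (10|47)=-1, (23|47)=-1; (−1)^{1·2·23}·(-1)^2·(-1)^1 = -1.
v=3: a=3^2·(≡1), b=3^4·(≡2) mod 3; (1|3)=+1, (2|3)=-1; (−1)^{2·4·1}·(+1)^4·(-1)^2 = +1.
v=7: a=7^4·(≡1), b=7^4·(≡5) mod 7; (1|7)=+1, (5|7)=-1; (−1)^{4·4·3}·(+1)^4·(-1)^4 = +1.
v=11: a=11^2·(≡7), b=11^4·(≡7) mod 11; (7|11)=-1, (7|11)=-1; (−1)^{2·4·5}·(-1)^4·(-1)^2 = +1.
v=2: v_2(a)=2, v_2(b)=-1; units ≡ 1, 1 (mod 8); ε·ε+αω+βω = 0·0+2·0+-1·0 ≡ 0  ⇒  (a,b)_2 = +1.
v=43: a=43^0·(≡33), b=43^2·(≡40) mod 43; (33|43)=-1, (40|43)=+1; (−1)^{0·2·21}·(-1)^2·(+1)^0 = +1.
v=19: a=19^2·(≡12), b=19^2·(≡10) mod 19; (12|19)=-1, (10|19)=-1; (−1)^{2·2·9}·(-1)^2·(-1)^2 = +1.
v=5: a=5^2·(≡2), b=5^3·(≡1) mod 5; (2|5)=-1, (1|5)=+1; (−1)^{2·3·2}·(-1)^3·(+1)^2 = -1.
v=41: a=41^2·(≡14), b=41^3·(≡14) mod 41; (14|41)=-1, (14|41)=-1; (−1)^{2·3·20}·(-1)^3·(-1)^2 = -1.
(-47, 5330 / ℚ) ramifies at {5, 13, 41, 47}: a division algebra.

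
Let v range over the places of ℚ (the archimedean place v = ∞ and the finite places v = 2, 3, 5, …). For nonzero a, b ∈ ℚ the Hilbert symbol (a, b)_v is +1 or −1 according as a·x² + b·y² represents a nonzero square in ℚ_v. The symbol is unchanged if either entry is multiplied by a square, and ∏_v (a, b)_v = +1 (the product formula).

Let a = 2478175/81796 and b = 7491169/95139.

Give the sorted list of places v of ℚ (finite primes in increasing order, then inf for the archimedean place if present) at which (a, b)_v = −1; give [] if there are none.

[2, 11]

Mod squares: a ≡ 7, b ≡ 11. Check v ∈ {∞, 2, 3, 5, 7, 11, 13, 17, 23, 31}.
v=2: v_2(a)=-2, v_2(b)=0; units ≡ 7, 3 (mod 8); ε·ε+αω+βω = 1·1+-2·1+0·0 ≡ 1  ⇒  (a,b)_2 = -1.
v=31: a=31^0·(≡14), b=31^-2·(≡29) mod 31; (14|31)=+1, (29|31)=-1; (−1)^{0·-2·15}·(+1)^-2·(-1)^0 = +1.
v=17: a=17^2·(≡14), b=17^2·(≡14) mod 17; (14|17)=-1, (14|17)=-1; (−1)^{2·2·8}·(-1)^2·(-1)^2 = +1.
v=3: a=3^0·(≡1), b=3^-2·(≡2) mod 3; (1|3)=+1, (2|3)=-1; (−1)^{0·-2·1}·(+1)^-2·(-1)^0 = +1.
v=13: a=13^-2·(≡8), b=13^0·(≡2) mod 13; (8|13)=-1, (2|13)=-1; (−1)^{-2·0·6}·(-1)^0·(-1)^-2 = +1.
v=23: a=23^0·(≡5), b=23^2·(≡14) mod 23; (5|23)=-1, (14|23)=-1; (−1)^{0·2·11}·(-1)^2·(-1)^0 = +1.
v=7: a=7^3·(≡1), b=7^2·(≡4) mod 7; (1|7)=+1, (4|7)=+1; (−1)^{3·2·3}·(+1)^2·(+1)^3 = +1.
v=11: a=11^-2·(≡8), b=11^-1·(≡5) mod 11; (8|11)=-1, (5|11)=+1; (−1)^{-2·-1·5}·(-1)^-1·(+1)^-2 = -1.
v=∞: 7 > 0 and 11 > 0  ⇒  (a,b)_∞ = +1.
v=5: a=5^2·(≡2), b=5^0·(≡1) mod 5; (2|5)=-1, (1|5)=+1; (−1)^{2·0·2}·(-1)^0·(+1)^2 = +1.
|Ram(7, 11)| = 2, even; anisotropic at {2, 11}.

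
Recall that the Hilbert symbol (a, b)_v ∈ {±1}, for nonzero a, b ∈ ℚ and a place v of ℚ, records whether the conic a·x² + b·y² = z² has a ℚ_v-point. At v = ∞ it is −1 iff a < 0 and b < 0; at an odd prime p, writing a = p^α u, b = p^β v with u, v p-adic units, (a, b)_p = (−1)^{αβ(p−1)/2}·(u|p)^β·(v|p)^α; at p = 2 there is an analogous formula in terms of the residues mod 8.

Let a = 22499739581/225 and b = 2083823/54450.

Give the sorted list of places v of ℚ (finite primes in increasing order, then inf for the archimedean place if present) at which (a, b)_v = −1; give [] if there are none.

(a, b) ≡ (351509, 46) mod (ℚ^×)²; places V = {2, 3, 5, 7, 11, 17, 23, 29, 31, 43, ∞}.
(a,b)_23: α=3, u≡19; β=1, v≡3 (mod 23); (19|23)=-1, (3|23)=+1; sign (−1)^1·-1^1·+1^3 = +1.
(a,b)_31: α=1, u≡13; β=0, v≡29 (mod 31); (13|31)=-1, (29|31)=-1; sign (−1)^0·-1^0·-1^1 = -1.
(a,b)_11: α=2, u≡3; β=-2, v≡6 (mod 11); (3|11)=+1, (6|11)=-1; sign (−1)^0·+1^-2·-1^2 = +1.
(a,b)_29: α=1, u≡5; β=0, v≡17 (mod 29); (5|29)=+1, (17|29)=-1; sign (−1)^0·+1^0·-1^1 = -1.
(a,b)_5: α=-2, u≡4; β=-2, v≡1 (mod 5); (4|5)=+1, (1|5)=+1; sign (−1)^0·+1^-2·+1^-2 = +1.
(a,b)_∞: sgn(351509)=+, sgn(46)=+, so +1.
(a,b)_3: α=-2, u≡2; β=-2, v≡1 (mod 3); (2|3)=-1, (1|3)=+1; sign (−1)^0·-1^-2·+1^-2 = +1.
(a,b)_7: α=0, u≡4; β=2, v≡4 (mod 7); (4|7)=+1, (4|7)=+1; sign (−1)^0·+1^2·+1^0 = +1.
(a,b)_17: α=1, u≡5; β=0, v≡3 (mod 17); (5|17)=-1, (3|17)=-1; sign (−1)^0·-1^0·-1^1 = -1.
(a,b)_43: α=0, u≡3; β=2, v≡33 (mod 43); (3|43)=-1, (33|43)=-1; sign (−1)^0·-1^2·-1^0 = +1.
(a,b)_2: α=0, β=-1; u≡5, v≡7 (mod 8); ε(u)ε(v)=0·1, αω(v)=0·0, βω(u)=-1·1; sum ≡ 1  ⇒  -1.
(351509, 46 / ℚ) ramifies at {2, 17, 29, 31}: a division algebra.

[2, 17, 29, 31]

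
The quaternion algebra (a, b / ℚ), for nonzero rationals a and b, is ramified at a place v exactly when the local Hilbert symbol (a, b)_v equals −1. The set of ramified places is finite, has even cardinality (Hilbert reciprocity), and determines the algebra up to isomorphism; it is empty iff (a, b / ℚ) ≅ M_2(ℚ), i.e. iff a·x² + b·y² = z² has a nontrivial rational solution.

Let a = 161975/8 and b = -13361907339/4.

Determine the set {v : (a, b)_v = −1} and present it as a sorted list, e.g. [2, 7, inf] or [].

[2, 19]

Mod squares: a ≡ 12958, b ≡ -18329091. Check v ∈ {∞, 2, 3, 5, 11, 19, 23, 31, 41}.
v=23: a=23^0·(≡4), b=23^1·(≡17) mod 23; (4|23)=+1, (17|23)=-1; (−1)^{0·1·11}·(+1)^1·(-1)^0 = +1.
v=5: a=5^2·(≡3), b=5^0·(≡4) mod 5; (3|5)=-1, (4|5)=+1; (−1)^{2·0·2}·(-1)^0·(+1)^2 = +1.
v=41: a=41^0·(≡39), b=41^1·(≡22) mod 41; (39|41)=+1, (22|41)=-1; (−1)^{0·1·20}·(+1)^1·(-1)^0 = +1.
v=3: a=3^0·(≡1), b=3^7·(≡1) mod 3; (1|3)=+1, (1|3)=+1; (−1)^{0·7·1}·(+1)^7·(+1)^0 = +1.
v=2: v_2(a)=-3, v_2(b)=-2; units ≡ 7, 5 (mod 8); ε·ε+αω+βω = 1·0+-3·1+-2·0 ≡ 1  ⇒  (a,b)_2 = -1.
v=11: a=11^1·(≡5), b=11^1·(≡2) mod 11; (5|11)=+1, (2|11)=-1; (−1)^{1·1·5}·(+1)^1·(-1)^1 = +1.
v=19: a=19^1·(≡4), b=19^1·(≡6) mod 19; (4|19)=+1, (6|19)=+1; (−1)^{1·1·9}·(+1)^1·(+1)^1 = -1.
v=31: a=31^1·(≡6), b=31^1·(≡8) mod 31; (6|31)=-1, (8|31)=+1; (−1)^{1·1·15}·(-1)^1·(+1)^1 = +1.
v=∞: 12958 > 0 and -18329091 < 0  ⇒  (a,b)_∞ = +1.
Ram(12958, -18329091) = {2, 19}; no ℚ_2-point on the conic.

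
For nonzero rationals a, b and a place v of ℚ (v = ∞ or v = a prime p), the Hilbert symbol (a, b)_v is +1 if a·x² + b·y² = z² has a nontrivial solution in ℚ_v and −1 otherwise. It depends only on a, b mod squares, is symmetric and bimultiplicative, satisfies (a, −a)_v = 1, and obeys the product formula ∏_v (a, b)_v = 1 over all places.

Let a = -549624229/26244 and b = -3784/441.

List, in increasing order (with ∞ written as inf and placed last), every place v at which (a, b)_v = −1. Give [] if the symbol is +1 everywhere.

Mod squares: a ≡ -92701, b ≡ -946. Check v ∈ {∞, 2, 3, 7, 11, 17, 19, 41, 43}.
v=3: a=3^-8·(≡2), b=3^-2·(≡2) mod 3; (2|3)=-1, (2|3)=-1; (−1)^{-8·-2·1}·(-1)^-2·(-1)^-8 = +1.
v=43: a=43^0·(≡19), b=43^1·(≡35) mod 43; (19|43)=-1, (35|43)=+1; (−1)^{0·1·21}·(-1)^1·(+1)^0 = -1.
v=19: a=19^1·(≡16), b=19^0·(≡4) mod 19; (16|19)=+1, (4|19)=+1; (−1)^{1·0·9}·(+1)^0·(+1)^1 = +1.
v=7: a=7^3·(≡2), b=7^-2·(≡5) mod 7; (2|7)=+1, (5|7)=-1; (−1)^{3·-2·3}·(+1)^-2·(-1)^3 = -1.
v=17: a=17^1·(≡4), b=17^0·(≡10) mod 17; (4|17)=+1, (10|17)=-1; (−1)^{1·0·8}·(+1)^0·(-1)^1 = -1.
v=∞: -92701 < 0 and -946 < 0  ⇒  (a,b)_∞ = -1.
v=2: v_2(a)=-2, v_2(b)=3; units ≡ 3, 7 (mod 8); ε·ε+αω+βω = 1·1+-2·0+3·1 ≡ 0  ⇒  (a,b)_2 = +1.
v=11: a=11^2·(≡10), b=11^1·(≡8) mod 11; (10|11)=-1, (8|11)=-1; (−1)^{2·1·5}·(-1)^1·(-1)^2 = -1.
v=41: a=41^1·(≡24), b=41^0·(≡34) mod 41; (24|41)=-1, (34|41)=-1; (−1)^{1·0·20}·(-1)^0·(-1)^1 = -1.
Ram(-92701, -946) = {7, 11, 17, 41, 43, ∞}; no ℚ_7-point on the conic.

[7, 11, 17, 41, 43, inf]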